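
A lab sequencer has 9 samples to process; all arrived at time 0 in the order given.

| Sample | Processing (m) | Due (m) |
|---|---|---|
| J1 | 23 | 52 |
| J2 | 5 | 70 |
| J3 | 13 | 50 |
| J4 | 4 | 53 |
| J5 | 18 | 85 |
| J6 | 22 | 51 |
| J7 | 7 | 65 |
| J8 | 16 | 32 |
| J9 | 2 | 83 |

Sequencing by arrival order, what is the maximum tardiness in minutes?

76

FIFO (arrival order): J1 J2 J3 J4 J5 J6 J7 J8 J9.
J1: 0→23, due 52, tardiness 0
J2: 23→28, due 70, tardiness 0
J3: 28→41, due 50, tardiness 0
J4: 41→45, due 53, tardiness 0
J5: 45→63, due 85, tardiness 0
J6: 63→85, due 51, tardiness 34
J7: 85→92, due 65, tardiness 27
J8: 92→108, due 32, tardiness 76
J9: 108→110, due 83, tardiness 27
Maximum = 76.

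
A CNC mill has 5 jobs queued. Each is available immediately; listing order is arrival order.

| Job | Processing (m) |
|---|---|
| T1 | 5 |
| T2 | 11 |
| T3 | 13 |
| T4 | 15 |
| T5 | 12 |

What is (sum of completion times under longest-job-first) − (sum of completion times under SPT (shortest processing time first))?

LPT (decreasing processing time): T4 T3 T5 T2 T1.
T4: 0→15
T3: 15→28
T5: 28→40
T2: 40→51
T1: 51→56
Sum = 15+28+40+51+56 = 190.
SPT (increasing processing time): T1 T2 T5 T3 T4.
T1: 0→5
T2: 5→16
T5: 16→28
T3: 28→41
T4: 41→56
Sum = 5+16+28+41+56 = 146.
Difference = 190 − 146 = 44.

44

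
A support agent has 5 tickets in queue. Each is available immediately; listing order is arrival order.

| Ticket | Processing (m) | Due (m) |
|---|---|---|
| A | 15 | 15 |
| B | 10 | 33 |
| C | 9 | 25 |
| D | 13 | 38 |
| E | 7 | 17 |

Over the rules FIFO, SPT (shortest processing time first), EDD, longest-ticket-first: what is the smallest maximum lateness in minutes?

16

FIFO (arrival order): A B C D E.
A: 0→15, due 15, lateness 0
B: 15→25, due 33, lateness -8
C: 25→34, due 25, lateness 9
D: 34→47, due 38, lateness 9
E: 47→54, due 17, lateness 37
Maximum = 37.
SPT (increasing processing time): E C B D A.
E: 0→7, due 17, lateness -10
C: 7→16, due 25, lateness -9
B: 16→26, due 33, lateness -7
D: 26→39, due 38, lateness 1
A: 39→54, due 15, lateness 39
Maximum = 39.
EDD (increasing due date): A E C B D.
A: 0→15, due 15, lateness 0
E: 15→22, due 17, lateness 5
C: 22→31, due 25, lateness 6
B: 31→41, due 33, lateness 8
D: 41→54, due 38, lateness 16
Maximum = 16.
LPT (decreasing processing time): A D B C E.
A: 0→15, due 15, lateness 0
D: 15→28, due 38, lateness -10
B: 28→38, due 33, lateness 5
C: 38→47, due 25, lateness 22
E: 47→54, due 17, lateness 37
Maximum = 37.
FIFO 37, SPT 39, EDD 16, LPT 37 → minimum 16.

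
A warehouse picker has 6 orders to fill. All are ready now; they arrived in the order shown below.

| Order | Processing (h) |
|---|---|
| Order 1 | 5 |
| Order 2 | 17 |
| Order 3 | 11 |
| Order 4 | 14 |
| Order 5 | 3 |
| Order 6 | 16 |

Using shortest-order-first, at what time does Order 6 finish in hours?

49

SPT (increasing processing time): Order 5 Order 1 Order 3 Order 4 Order 6 Order 2.
Order 5: 0→3
Order 1: 3→8
Order 3: 8→19
Order 4: 19→33
Order 6: 33→49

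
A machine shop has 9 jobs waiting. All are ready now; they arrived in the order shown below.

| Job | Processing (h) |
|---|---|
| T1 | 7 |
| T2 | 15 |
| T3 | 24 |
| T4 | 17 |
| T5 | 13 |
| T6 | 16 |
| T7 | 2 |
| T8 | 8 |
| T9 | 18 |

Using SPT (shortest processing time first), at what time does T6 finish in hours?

SPT (increasing processing time): T7 T1 T8 T5 T2 T6 T4 T9 T3.
T7: 0→2
T1: 2→9
T8: 9→17
T5: 17→30
T2: 30→45
T6: 45→61

61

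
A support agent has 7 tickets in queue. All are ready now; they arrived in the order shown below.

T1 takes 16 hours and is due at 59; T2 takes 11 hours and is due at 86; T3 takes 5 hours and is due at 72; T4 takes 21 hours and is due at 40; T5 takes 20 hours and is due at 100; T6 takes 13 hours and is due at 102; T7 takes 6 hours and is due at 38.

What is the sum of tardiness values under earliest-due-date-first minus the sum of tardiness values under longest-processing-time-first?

EDD (increasing due date): T7 T4 T1 T3 T2 T5 T6.
T7: 0→6, due 38, tardiness 0
T4: 6→27, due 40, tardiness 0
T1: 27→43, due 59, tardiness 0
T3: 43→48, due 72, tardiness 0
T2: 48→59, due 86, tardiness 0
T5: 59→79, due 100, tardiness 0
T6: 79→92, due 102, tardiness 0
Sum = 0+0+0+0+0+0+0 = 0.
LPT (decreasing processing time): T4 T5 T1 T6 T2 T7 T3.
T4: 0→21, due 40, tardiness 0
T5: 21→41, due 100, tardiness 0
T1: 41→57, due 59, tardiness 0
T6: 57→70, due 102, tardiness 0
T2: 70→81, due 86, tardiness 0
T7: 81→87, due 38, tardiness 49
T3: 87→92, due 72, tardiness 20
Sum = 0+0+0+0+0+49+20 = 69.
Difference = 0 − 69 = -69.

-69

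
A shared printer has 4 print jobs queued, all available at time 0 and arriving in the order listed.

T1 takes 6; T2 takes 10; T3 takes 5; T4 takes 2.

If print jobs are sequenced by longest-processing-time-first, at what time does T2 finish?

10

LPT (decreasing processing time): T2 T1 T3 T4.
T2: 0→10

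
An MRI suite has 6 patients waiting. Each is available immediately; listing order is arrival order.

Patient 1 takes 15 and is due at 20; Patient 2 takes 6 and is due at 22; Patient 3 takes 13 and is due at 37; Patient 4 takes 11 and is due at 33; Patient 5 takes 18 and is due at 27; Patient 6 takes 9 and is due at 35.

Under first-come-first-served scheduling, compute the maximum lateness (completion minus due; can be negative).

37

FIFO (arrival order): Patient 1 Patient 2 Patient 3 Patient 4 Patient 5 Patient 6.
Patient 1: 0→15, due 20, lateness -5
Patient 2: 15→21, due 22, lateness -1
Patient 3: 21→34, due 37, lateness -3
Patient 4: 34→45, due 33, lateness 12
Patient 5: 45→63, due 27, lateness 36
Patient 6: 63→72, due 35, lateness 37
Maximum = 37.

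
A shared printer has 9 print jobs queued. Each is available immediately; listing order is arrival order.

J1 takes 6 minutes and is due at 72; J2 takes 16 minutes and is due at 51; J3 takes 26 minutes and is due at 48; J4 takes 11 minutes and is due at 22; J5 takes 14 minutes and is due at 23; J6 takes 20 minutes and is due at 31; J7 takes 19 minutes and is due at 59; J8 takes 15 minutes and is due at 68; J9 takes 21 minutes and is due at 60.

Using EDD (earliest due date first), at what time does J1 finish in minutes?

148

EDD (increasing due date): J4 J5 J6 J3 J2 J7 J9 J8 J1.
J4: 0→11
J5: 11→25
J6: 25→45
J3: 45→71
J2: 71→87
J7: 87→106
J9: 106→127
J8: 127→142
J1: 142→148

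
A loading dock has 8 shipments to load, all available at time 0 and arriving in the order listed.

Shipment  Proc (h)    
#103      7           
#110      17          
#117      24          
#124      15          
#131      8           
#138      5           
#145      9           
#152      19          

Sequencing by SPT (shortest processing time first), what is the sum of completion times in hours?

SPT (increasing processing time): #138 #103 #131 #145 #124 #110 #152 #117.
#138: 0→5
#103: 5→12
#131: 12→20
#145: 20→29
#124: 29→44
#110: 44→61
#152: 61→80
#117: 80→104
Sum = 5+12+20+29+44+61+80+104 = 355.

355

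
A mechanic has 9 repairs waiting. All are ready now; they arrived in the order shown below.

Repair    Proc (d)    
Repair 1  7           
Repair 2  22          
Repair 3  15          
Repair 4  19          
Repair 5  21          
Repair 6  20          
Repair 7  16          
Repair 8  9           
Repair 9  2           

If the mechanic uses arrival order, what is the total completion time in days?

FIFO (arrival order): Repair 1 Repair 2 Repair 3 Repair 4 Repair 5 Repair 6 Repair 7 Repair 8 Repair 9.
Repair 1: 0→7
Repair 2: 7→29
Repair 3: 29→44
Repair 4: 44→63
Repair 5: 63→84
Repair 6: 84→104
Repair 7: 104→120
Repair 8: 120→129
Repair 9: 129→131
Sum = 7+29+44+63+84+104+120+129+131 = 711.

711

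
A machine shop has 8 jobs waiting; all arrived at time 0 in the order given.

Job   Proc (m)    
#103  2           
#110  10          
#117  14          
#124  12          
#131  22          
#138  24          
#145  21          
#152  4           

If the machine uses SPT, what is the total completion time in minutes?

SPT (increasing processing time): #103 #152 #110 #124 #117 #145 #131 #138.
#103: 0→2
#152: 2→6
#110: 6→16
#124: 16→28
#117: 28→42
#145: 42→63
#131: 63→85
#138: 85→109
Sum = 2+6+16+28+42+63+85+109 = 351.

351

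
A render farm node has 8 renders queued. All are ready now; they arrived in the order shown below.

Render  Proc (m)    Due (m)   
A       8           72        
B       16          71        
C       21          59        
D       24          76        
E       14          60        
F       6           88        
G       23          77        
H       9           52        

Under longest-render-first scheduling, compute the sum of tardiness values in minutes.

191

LPT (decreasing processing time): D G C B E H A F.
D: 0→24, due 76, tardiness 0
G: 24→47, due 77, tardiness 0
C: 47→68, due 59, tardiness 9
B: 68→84, due 71, tardiness 13
E: 84→98, due 60, tardiness 38
H: 98→107, due 52, tardiness 55
A: 107→115, due 72, tardiness 43
F: 115→121, due 88, tardiness 33
Sum = 0+0+9+13+38+55+43+33 = 191.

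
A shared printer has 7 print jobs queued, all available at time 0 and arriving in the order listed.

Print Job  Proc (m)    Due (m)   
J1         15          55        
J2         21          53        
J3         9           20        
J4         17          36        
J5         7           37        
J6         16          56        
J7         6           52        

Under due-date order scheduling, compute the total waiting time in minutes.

242

EDD (increasing due date): J3 J4 J5 J7 J2 J1 J6.
J3: waits 0, runs 0→9
J4: waits 9, runs 9→26
J5: waits 26, runs 26→33
J7: waits 33, runs 33→39
J2: waits 39, runs 39→60
J1: waits 60, runs 60→75
J6: waits 75, runs 75→91
Sum = 0+9+26+33+39+60+75 = 242.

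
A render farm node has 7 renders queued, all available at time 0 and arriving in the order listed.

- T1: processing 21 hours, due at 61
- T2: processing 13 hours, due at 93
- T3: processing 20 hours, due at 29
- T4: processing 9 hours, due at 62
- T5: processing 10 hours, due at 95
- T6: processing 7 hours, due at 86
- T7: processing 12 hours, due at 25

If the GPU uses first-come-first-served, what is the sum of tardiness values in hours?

FIFO (arrival order): T1 T2 T3 T4 T5 T6 T7.
T1: 0→21, due 61, tardiness 0
T2: 21→34, due 93, tardiness 0
T3: 34→54, due 29, tardiness 25
T4: 54→63, due 62, tardiness 1
T5: 63→73, due 95, tardiness 0
T6: 73→80, due 86, tardiness 0
T7: 80→92, due 25, tardiness 67
Sum = 0+0+25+1+0+0+67 = 93.

93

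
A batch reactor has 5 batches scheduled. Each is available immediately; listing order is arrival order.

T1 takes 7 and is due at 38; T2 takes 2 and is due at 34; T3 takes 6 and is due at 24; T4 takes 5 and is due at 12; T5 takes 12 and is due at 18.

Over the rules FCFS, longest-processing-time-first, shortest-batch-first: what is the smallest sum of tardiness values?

FIFO (arrival order): T1 T2 T3 T4 T5.
T1: 0→7, due 38, tardiness 0
T2: 7→9, due 34, tardiness 0
T3: 9→15, due 24, tardiness 0
T4: 15→20, due 12, tardiness 8
T5: 20→32, due 18, tardiness 14
Sum = 0+0+0+8+14 = 22.
LPT (decreasing processing time): T5 T1 T3 T4 T2.
T5: 0→12, due 18, tardiness 0
T1: 12→19, due 38, tardiness 0
T3: 19→25, due 24, tardiness 1
T4: 25→30, due 12, tardiness 18
T2: 30→32, due 34, tardiness 0
Sum = 0+0+1+18+0 = 19.
SPT (increasing processing time): T2 T4 T3 T1 T5.
T2: 0→2, due 34, tardiness 0
T4: 2→7, due 12, tardiness 0
T3: 7→13, due 24, tardiness 0
T1: 13→20, due 38, tardiness 0
T5: 20→32, due 18, tardiness 14
Sum = 0+0+0+0+14 = 14.
FIFO 22, LPT 19, SPT 14 → minimum 14.

14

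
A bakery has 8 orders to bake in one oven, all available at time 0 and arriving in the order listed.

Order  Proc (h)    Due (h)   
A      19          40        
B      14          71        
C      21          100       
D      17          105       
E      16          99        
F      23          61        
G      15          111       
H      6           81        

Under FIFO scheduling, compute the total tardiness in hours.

113

FIFO (arrival order): A B C D E F G H.
A: 0→19, due 40, tardiness 0
B: 19→33, due 71, tardiness 0
C: 33→54, due 100, tardiness 0
D: 54→71, due 105, tardiness 0
E: 71→87, due 99, tardiness 0
F: 87→110, due 61, tardiness 49
G: 110→125, due 111, tardiness 14
H: 125→131, due 81, tardiness 50
Sum = 0+0+0+0+0+49+14+50 = 113.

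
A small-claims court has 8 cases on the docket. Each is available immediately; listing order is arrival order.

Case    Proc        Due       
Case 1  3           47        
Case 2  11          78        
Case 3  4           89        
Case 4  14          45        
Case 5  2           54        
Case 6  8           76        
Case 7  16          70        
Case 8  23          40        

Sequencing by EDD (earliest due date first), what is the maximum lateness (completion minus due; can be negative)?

-1

EDD (increasing due date): Case 8 Case 4 Case 1 Case 5 Case 7 Case 6 Case 2 Case 3.
Case 8: 0→23, due 40, lateness -17
Case 4: 23→37, due 45, lateness -8
Case 1: 37→40, due 47, lateness -7
Case 5: 40→42, due 54, lateness -12
Case 7: 42→58, due 70, lateness -12
Case 6: 58→66, due 76, lateness -10
Case 2: 66→77, due 78, lateness -1
Case 3: 77→81, due 89, lateness -8
Maximum = -1.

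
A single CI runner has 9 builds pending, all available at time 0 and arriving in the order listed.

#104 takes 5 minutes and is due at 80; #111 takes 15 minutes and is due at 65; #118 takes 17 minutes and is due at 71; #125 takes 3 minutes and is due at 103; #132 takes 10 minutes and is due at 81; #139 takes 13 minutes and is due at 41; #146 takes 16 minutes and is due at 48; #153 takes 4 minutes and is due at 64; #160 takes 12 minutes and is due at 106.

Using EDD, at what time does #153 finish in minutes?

33

EDD (increasing due date): #139 #146 #153 #111 #118 #104 #132 #125 #160.
#139: 0→13
#146: 13→29
#153: 29→33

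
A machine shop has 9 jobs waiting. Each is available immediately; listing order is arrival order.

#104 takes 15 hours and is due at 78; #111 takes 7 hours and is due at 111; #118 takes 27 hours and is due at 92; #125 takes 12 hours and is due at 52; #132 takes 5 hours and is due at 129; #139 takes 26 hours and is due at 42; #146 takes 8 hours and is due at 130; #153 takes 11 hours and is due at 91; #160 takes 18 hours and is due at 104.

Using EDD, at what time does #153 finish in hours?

64

EDD (increasing due date): #139 #125 #104 #153 #118 #160 #111 #132 #146.
#139: 0→26
#125: 26→38
#104: 38→53
#153: 53→64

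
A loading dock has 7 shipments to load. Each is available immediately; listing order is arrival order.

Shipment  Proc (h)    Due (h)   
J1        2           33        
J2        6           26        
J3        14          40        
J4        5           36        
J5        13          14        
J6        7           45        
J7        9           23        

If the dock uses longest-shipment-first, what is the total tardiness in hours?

90

LPT (decreasing processing time): J3 J5 J7 J6 J2 J4 J1.
J3: 0→14, due 40, tardiness 0
J5: 14→27, due 14, tardiness 13
J7: 27→36, due 23, tardiness 13
J6: 36→43, due 45, tardiness 0
J2: 43→49, due 26, tardiness 23
J4: 49→54, due 36, tardiness 18
J1: 54→56, due 33, tardiness 23
Sum = 0+13+13+0+23+18+23 = 90.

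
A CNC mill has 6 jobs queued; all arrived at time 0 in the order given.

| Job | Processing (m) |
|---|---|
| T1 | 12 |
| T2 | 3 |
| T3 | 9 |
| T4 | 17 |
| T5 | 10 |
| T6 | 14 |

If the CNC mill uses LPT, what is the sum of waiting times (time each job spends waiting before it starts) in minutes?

LPT (decreasing processing time): T4 T6 T1 T5 T3 T2.
T4: waits 0, runs 0→17
T6: waits 17, runs 17→31
T1: waits 31, runs 31→43
T5: waits 43, runs 43→53
T3: waits 53, runs 53→62
T2: waits 62, runs 62→65
Sum = 0+17+31+43+53+62 = 206.

206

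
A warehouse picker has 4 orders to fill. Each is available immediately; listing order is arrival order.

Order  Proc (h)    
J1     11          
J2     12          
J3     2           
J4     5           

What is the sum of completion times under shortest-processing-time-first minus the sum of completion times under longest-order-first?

SPT (increasing processing time): J3 J4 J1 J2.
J3: 0→2
J4: 2→7
J1: 7→18
J2: 18→30
Sum = 2+7+18+30 = 57.
LPT (decreasing processing time): J2 J1 J4 J3.
J2: 0→12
J1: 12→23
J4: 23→28
J3: 28→30
Sum = 12+23+28+30 = 93.
Difference = 57 − 93 = -36.

-36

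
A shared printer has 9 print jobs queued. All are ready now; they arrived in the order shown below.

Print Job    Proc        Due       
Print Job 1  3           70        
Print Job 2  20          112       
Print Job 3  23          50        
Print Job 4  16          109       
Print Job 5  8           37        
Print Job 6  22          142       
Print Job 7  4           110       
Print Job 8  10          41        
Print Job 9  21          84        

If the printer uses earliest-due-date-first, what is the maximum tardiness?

0

EDD (increasing due date): Print Job 5 Print Job 8 Print Job 3 Print Job 1 Print Job 9 Print Job 4 Print Job 7 Print Job 2 Print Job 6.
Print Job 5: 0→8, due 37, tardiness 0
Print Job 8: 8→18, due 41, tardiness 0
Print Job 3: 18→41, due 50, tardiness 0
Print Job 1: 41→44, due 70, tardiness 0
Print Job 9: 44→65, due 84, tardiness 0
Print Job 4: 65→81, due 109, tardiness 0
Print Job 7: 81→85, due 110, tardiness 0
Print Job 2: 85→105, due 112, tardiness 0
Print Job 6: 105→127, due 142, tardiness 0
Maximum = 0.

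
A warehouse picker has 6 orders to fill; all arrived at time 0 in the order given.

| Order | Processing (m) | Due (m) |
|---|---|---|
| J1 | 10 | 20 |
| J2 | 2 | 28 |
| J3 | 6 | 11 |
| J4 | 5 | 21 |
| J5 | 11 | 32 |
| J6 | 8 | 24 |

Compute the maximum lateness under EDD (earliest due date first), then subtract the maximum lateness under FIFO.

-8

EDD (increasing due date): J3 J1 J4 J6 J2 J5.
J3: 0→6, due 11, lateness -5
J1: 6→16, due 20, lateness -4
J4: 16→21, due 21, lateness 0
J6: 21→29, due 24, lateness 5
J2: 29→31, due 28, lateness 3
J5: 31→42, due 32, lateness 10
Maximum = 10.
FIFO (arrival order): J1 J2 J3 J4 J5 J6.
J1: 0→10, due 20, lateness -10
J2: 10→12, due 28, lateness -16
J3: 12→18, due 11, lateness 7
J4: 18→23, due 21, lateness 2
J5: 23→34, due 32, lateness 2
J6: 34→42, due 24, lateness 18
Maximum = 18.
Difference = 10 − 18 = -8.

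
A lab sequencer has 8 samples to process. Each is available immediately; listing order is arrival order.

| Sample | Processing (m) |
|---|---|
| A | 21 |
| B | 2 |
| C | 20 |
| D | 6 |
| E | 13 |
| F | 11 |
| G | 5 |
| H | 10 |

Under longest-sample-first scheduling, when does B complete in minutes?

LPT (decreasing processing time): A C E F H D G B.
A: 0→21
C: 21→41
E: 41→54
F: 54→65
H: 65→75
D: 75→81
G: 81→86
B: 86→88

88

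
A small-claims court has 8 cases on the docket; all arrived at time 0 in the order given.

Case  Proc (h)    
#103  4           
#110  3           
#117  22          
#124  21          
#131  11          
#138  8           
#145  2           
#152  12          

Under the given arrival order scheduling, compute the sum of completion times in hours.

374

FIFO (arrival order): #103 #110 #117 #124 #131 #138 #145 #152.
#103: 0→4
#110: 4→7
#117: 7→29
#124: 29→50
#131: 50→61
#138: 61→69
#145: 69→71
#152: 71→83
Sum = 4+7+29+50+61+69+71+83 = 374.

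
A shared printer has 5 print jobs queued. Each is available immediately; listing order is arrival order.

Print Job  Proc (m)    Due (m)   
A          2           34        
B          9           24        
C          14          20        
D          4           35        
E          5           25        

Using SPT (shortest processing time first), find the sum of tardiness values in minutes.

SPT (increasing processing time): A D E B C.
A: 0→2, due 34, tardiness 0
D: 2→6, due 35, tardiness 0
E: 6→11, due 25, tardiness 0
B: 11→20, due 24, tardiness 0
C: 20→34, due 20, tardiness 14
Sum = 0+0+0+0+14 = 14.

14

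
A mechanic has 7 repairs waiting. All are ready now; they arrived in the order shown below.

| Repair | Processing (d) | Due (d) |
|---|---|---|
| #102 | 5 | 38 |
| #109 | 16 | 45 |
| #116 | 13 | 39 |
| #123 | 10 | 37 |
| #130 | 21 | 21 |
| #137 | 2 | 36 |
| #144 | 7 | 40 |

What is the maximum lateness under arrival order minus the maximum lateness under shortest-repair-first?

FIFO (arrival order): #102 #109 #116 #123 #130 #137 #144.
#102: 0→5, due 38, lateness -33
#109: 5→21, due 45, lateness -24
#116: 21→34, due 39, lateness -5
#123: 34→44, due 37, lateness 7
#130: 44→65, due 21, lateness 44
#137: 65→67, due 36, lateness 31
#144: 67→74, due 40, lateness 34
Maximum = 44.
SPT (increasing processing time): #137 #102 #144 #123 #116 #109 #130.
#137: 0→2, due 36, lateness -34
#102: 2→7, due 38, lateness -31
#144: 7→14, due 40, lateness -26
#123: 14→24, due 37, lateness -13
#116: 24→37, due 39, lateness -2
#109: 37→53, due 45, lateness 8
#130: 53→74, due 21, lateness 53
Maximum = 53.
Difference = 44 − 53 = -9.

-9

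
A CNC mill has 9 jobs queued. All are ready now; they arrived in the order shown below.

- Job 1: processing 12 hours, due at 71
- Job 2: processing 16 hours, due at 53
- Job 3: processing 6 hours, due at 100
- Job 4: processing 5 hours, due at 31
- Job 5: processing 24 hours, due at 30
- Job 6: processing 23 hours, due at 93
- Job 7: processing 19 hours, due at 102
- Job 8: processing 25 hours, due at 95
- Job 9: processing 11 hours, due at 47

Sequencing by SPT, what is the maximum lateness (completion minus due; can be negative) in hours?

86

SPT (increasing processing time): Job 4 Job 3 Job 9 Job 1 Job 2 Job 7 Job 6 Job 5 Job 8.
Job 4: 0→5, due 31, lateness -26
Job 3: 5→11, due 100, lateness -89
Job 9: 11→22, due 47, lateness -25
Job 1: 22→34, due 71, lateness -37
Job 2: 34→50, due 53, lateness -3
Job 7: 50→69, due 102, lateness -33
Job 6: 69→92, due 93, lateness -1
Job 5: 92→116, due 30, lateness 86
Job 8: 116→141, due 95, lateness 46
Maximum = 86.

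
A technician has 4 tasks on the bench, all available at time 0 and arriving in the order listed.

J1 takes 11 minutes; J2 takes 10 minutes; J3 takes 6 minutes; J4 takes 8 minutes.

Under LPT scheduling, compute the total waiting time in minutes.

61

LPT (decreasing processing time): J1 J2 J4 J3.
J1: waits 0, runs 0→11
J2: waits 11, runs 11→21
J4: waits 21, runs 21→29
J3: waits 29, runs 29→35
Sum = 0+11+21+29 = 61.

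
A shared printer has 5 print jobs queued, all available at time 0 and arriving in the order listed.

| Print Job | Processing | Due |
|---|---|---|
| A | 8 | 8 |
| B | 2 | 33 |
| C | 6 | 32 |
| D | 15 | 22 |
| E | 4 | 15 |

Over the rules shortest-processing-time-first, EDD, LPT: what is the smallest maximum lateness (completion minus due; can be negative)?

SPT (increasing processing time): B E C A D.
B: 0→2, due 33, lateness -31
E: 2→6, due 15, lateness -9
C: 6→12, due 32, lateness -20
A: 12→20, due 8, lateness 12
D: 20→35, due 22, lateness 13
Maximum = 13.
EDD (increasing due date): A E D C B.
A: 0→8, due 8, lateness 0
E: 8→12, due 15, lateness -3
D: 12→27, due 22, lateness 5
C: 27→33, due 32, lateness 1
B: 33→35, due 33, lateness 2
Maximum = 5.
LPT (decreasing processing time): D A C E B.
D: 0→15, due 22, lateness -7
A: 15→23, due 8, lateness 15
C: 23→29, due 32, lateness -3
E: 29→33, due 15, lateness 18
B: 33→35, due 33, lateness 2
Maximum = 18.
SPT 13, EDD 5, LPT 18 → minimum 5.

5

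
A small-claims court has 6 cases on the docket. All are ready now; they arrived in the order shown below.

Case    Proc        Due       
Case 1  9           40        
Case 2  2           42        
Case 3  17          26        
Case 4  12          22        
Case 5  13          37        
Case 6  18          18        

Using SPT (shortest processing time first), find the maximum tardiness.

53

SPT (increasing processing time): Case 2 Case 1 Case 4 Case 5 Case 3 Case 6.
Case 2: 0→2, due 42, tardiness 0
Case 1: 2→11, due 40, tardiness 0
Case 4: 11→23, due 22, tardiness 1
Case 5: 23→36, due 37, tardiness 0
Case 3: 36→53, due 26, tardiness 27
Case 6: 53→71, due 18, tardiness 53
Maximum = 53.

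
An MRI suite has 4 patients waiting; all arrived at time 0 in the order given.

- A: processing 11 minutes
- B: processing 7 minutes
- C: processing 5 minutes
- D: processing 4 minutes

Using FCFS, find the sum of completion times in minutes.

79

FIFO (arrival order): A B C D.
A: 0→11
B: 11→18
C: 18→23
D: 23→27
Sum = 11+18+23+27 = 79.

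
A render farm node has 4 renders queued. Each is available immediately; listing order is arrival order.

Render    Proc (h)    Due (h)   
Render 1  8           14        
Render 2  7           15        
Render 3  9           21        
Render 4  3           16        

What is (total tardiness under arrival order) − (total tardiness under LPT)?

-9

FIFO (arrival order): Render 1 Render 2 Render 3 Render 4.
Render 1: 0→8, due 14, tardiness 0
Render 2: 8→15, due 15, tardiness 0
Render 3: 15→24, due 21, tardiness 3
Render 4: 24→27, due 16, tardiness 11
Sum = 0+0+3+11 = 14.
LPT (decreasing processing time): Render 3 Render 1 Render 2 Render 4.
Render 3: 0→9, due 21, tardiness 0
Render 1: 9→17, due 14, tardiness 3
Render 2: 17→24, due 15, tardiness 9
Render 4: 24→27, due 16, tardiness 11
Sum = 0+3+9+11 = 23.
Difference = 14 − 23 = -9.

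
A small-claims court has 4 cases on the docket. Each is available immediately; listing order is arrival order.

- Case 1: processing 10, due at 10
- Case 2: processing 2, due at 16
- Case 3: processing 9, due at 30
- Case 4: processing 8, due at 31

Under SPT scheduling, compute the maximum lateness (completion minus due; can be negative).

19

SPT (increasing processing time): Case 2 Case 4 Case 3 Case 1.
Case 2: 0→2, due 16, lateness -14
Case 4: 2→10, due 31, lateness -21
Case 3: 10→19, due 30, lateness -11
Case 1: 19→29, due 10, lateness 19
Maximum = 19.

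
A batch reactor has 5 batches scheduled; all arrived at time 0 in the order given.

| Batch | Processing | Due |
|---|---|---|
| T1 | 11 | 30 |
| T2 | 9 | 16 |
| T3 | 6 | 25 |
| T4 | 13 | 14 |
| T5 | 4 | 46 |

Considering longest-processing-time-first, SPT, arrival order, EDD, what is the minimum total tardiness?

LPT (decreasing processing time): T4 T1 T2 T3 T5.
T4: 0→13, due 14, tardiness 0
T1: 13→24, due 30, tardiness 0
T2: 24→33, due 16, tardiness 17
T3: 33→39, due 25, tardiness 14
T5: 39→43, due 46, tardiness 0
Sum = 0+0+17+14+0 = 31.
SPT (increasing processing time): T5 T3 T2 T1 T4.
T5: 0→4, due 46, tardiness 0
T3: 4→10, due 25, tardiness 0
T2: 10→19, due 16, tardiness 3
T1: 19→30, due 30, tardiness 0
T4: 30→43, due 14, tardiness 29
Sum = 0+0+3+0+29 = 32.
FIFO (arrival order): T1 T2 T3 T4 T5.
T1: 0→11, due 30, tardiness 0
T2: 11→20, due 16, tardiness 4
T3: 20→26, due 25, tardiness 1
T4: 26→39, due 14, tardiness 25
T5: 39→43, due 46, tardiness 0
Sum = 0+4+1+25+0 = 30.
EDD (increasing due date): T4 T2 T3 T1 T5.
T4: 0→13, due 14, tardiness 0
T2: 13→22, due 16, tardiness 6
T3: 22→28, due 25, tardiness 3
T1: 28→39, due 30, tardiness 9
T5: 39→43, due 46, tardiness 0
Sum = 0+6+3+9+0 = 18.
LPT 31, SPT 32, FIFO 30, EDD 18 → minimum 18.

18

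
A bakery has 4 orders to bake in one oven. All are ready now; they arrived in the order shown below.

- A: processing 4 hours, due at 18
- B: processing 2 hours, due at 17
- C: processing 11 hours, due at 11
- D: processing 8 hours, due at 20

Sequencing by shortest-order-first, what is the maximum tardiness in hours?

SPT (increasing processing time): B A D C.
B: 0→2, due 17, tardiness 0
A: 2→6, due 18, tardiness 0
D: 6→14, due 20, tardiness 0
C: 14→25, due 11, tardiness 14
Maximum = 14.

14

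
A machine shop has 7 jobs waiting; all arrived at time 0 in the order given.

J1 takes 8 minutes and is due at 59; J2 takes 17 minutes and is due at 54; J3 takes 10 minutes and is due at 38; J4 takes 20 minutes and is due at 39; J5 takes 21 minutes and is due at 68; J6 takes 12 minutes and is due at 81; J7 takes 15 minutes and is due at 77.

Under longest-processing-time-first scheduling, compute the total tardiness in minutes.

111

LPT (decreasing processing time): J5 J4 J2 J7 J6 J3 J1.
J5: 0→21, due 68, tardiness 0
J4: 21→41, due 39, tardiness 2
J2: 41→58, due 54, tardiness 4
J7: 58→73, due 77, tardiness 0
J6: 73→85, due 81, tardiness 4
J3: 85→95, due 38, tardiness 57
J1: 95→103, due 59, tardiness 44
Sum = 0+2+4+0+4+57+44 = 111.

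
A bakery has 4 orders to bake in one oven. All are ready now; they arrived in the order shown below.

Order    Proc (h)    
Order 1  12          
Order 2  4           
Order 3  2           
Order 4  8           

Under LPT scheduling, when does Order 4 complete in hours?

20

LPT (decreasing processing time): Order 1 Order 4 Order 2 Order 3.
Order 1: 0→12
Order 4: 12→20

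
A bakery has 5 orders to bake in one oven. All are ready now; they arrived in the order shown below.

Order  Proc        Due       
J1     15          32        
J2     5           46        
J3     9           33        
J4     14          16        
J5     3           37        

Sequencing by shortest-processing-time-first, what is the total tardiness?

29

SPT (increasing processing time): J5 J2 J3 J4 J1.
J5: 0→3, due 37, tardiness 0
J2: 3→8, due 46, tardiness 0
J3: 8→17, due 33, tardiness 0
J4: 17→31, due 16, tardiness 15
J1: 31→46, due 32, tardiness 14
Sum = 0+0+0+15+14 = 29.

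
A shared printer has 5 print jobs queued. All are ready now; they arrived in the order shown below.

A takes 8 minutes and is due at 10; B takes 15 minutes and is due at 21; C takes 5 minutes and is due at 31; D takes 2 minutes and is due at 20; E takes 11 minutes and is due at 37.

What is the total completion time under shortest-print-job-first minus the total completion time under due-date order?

SPT (increasing processing time): D C A E B.
D: 0→2
C: 2→7
A: 7→15
E: 15→26
B: 26→41
Sum = 2+7+15+26+41 = 91.
EDD (increasing due date): A D B C E.
A: 0→8
D: 8→10
B: 10→25
C: 25→30
E: 30→41
Sum = 8+10+25+30+41 = 114.
Difference = 91 − 114 = -23.

-23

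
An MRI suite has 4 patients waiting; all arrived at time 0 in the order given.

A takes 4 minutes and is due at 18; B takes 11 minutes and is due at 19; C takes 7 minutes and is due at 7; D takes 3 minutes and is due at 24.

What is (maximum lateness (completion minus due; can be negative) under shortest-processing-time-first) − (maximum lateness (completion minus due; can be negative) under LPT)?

-4

SPT (increasing processing time): D A C B.
D: 0→3, due 24, lateness -21
A: 3→7, due 18, lateness -11
C: 7→14, due 7, lateness 7
B: 14→25, due 19, lateness 6
Maximum = 7.
LPT (decreasing processing time): B C A D.
B: 0→11, due 19, lateness -8
C: 11→18, due 7, lateness 11
A: 18→22, due 18, lateness 4
D: 22→25, due 24, lateness 1
Maximum = 11.
Difference = 7 − 11 = -4.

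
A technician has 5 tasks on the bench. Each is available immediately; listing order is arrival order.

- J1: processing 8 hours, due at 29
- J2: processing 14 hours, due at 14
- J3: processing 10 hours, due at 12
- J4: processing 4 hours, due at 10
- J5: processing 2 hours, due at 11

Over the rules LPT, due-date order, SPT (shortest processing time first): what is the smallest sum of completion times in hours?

84

LPT (decreasing processing time): J2 J3 J1 J4 J5.
J2: 0→14
J3: 14→24
J1: 24→32
J4: 32→36
J5: 36→38
Sum = 14+24+32+36+38 = 144.
EDD (increasing due date): J4 J5 J3 J2 J1.
J4: 0→4
J5: 4→6
J3: 6→16
J2: 16→30
J1: 30→38
Sum = 4+6+16+30+38 = 94.
SPT (increasing processing time): J5 J4 J1 J3 J2.
J5: 0→2
J4: 2→6
J1: 6→14
J3: 14→24
J2: 24→38
Sum = 2+6+14+24+38 = 84.
LPT 144, EDD 94, SPT 84 → minimum 84.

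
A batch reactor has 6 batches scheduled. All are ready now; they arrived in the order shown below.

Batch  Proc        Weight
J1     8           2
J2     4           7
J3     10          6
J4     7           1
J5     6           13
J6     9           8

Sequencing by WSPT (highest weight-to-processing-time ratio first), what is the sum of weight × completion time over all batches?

592

WSPT (decreasing weight/processing-time ratio): J5 J2 J6 J3 J1 J4.
J5: finishes 6, weight 13, w·C = 78
J2: finishes 10, weight 7, w·C = 70
J6: finishes 19, weight 8, w·C = 152
J3: finishes 29, weight 6, w·C = 174
J1: finishes 37, weight 2, w·C = 74
J4: finishes 44, weight 1, w·C = 44
Sum = 78+70+152+174+74+44 = 592.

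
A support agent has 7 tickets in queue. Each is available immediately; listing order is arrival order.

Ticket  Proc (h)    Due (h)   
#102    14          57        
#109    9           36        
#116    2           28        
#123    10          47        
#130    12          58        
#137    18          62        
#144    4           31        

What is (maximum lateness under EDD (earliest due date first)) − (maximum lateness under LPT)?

EDD (increasing due date): #116 #144 #109 #123 #102 #130 #137.
#116: 0→2, due 28, lateness -26
#144: 2→6, due 31, lateness -25
#109: 6→15, due 36, lateness -21
#123: 15→25, due 47, lateness -22
#102: 25→39, due 57, lateness -18
#130: 39→51, due 58, lateness -7
#137: 51→69, due 62, lateness 7
Maximum = 7.
LPT (decreasing processing time): #137 #102 #130 #123 #109 #144 #116.
#137: 0→18, due 62, lateness -44
#102: 18→32, due 57, lateness -25
#130: 32→44, due 58, lateness -14
#123: 44→54, due 47, lateness 7
#109: 54→63, due 36, lateness 27
#144: 63→67, due 31, lateness 36
#116: 67→69, due 28, lateness 41
Maximum = 41.
Difference = 7 − 41 = -34.

-34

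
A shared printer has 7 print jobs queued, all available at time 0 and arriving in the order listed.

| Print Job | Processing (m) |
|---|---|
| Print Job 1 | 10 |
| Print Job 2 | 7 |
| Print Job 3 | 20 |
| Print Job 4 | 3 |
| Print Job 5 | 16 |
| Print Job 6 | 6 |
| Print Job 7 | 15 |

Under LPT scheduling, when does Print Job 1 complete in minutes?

LPT (decreasing processing time): Print Job 3 Print Job 5 Print Job 7 Print Job 1 Print Job 2 Print Job 6 Print Job 4.
Print Job 3: 0→20
Print Job 5: 20→36
Print Job 7: 36→51
Print Job 1: 51→61

61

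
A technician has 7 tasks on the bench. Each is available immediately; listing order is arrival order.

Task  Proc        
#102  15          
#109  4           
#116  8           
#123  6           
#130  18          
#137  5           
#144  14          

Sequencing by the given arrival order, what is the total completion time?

FIFO (arrival order): #102 #109 #116 #123 #130 #137 #144.
#102: 0→15
#109: 15→19
#116: 19→27
#123: 27→33
#130: 33→51
#137: 51→56
#144: 56→70
Sum = 15+19+27+33+51+56+70 = 271.

271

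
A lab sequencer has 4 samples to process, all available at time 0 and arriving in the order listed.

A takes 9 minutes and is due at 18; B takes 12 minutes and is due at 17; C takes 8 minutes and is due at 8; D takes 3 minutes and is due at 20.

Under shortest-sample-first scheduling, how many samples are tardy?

SPT (increasing processing time): D C A B.
D: 0→3, due 20, tardiness 0
C: 3→11, due 8, tardiness 3
A: 11→20, due 18, tardiness 2
B: 20→32, due 17, tardiness 15
Late samples: 3.

3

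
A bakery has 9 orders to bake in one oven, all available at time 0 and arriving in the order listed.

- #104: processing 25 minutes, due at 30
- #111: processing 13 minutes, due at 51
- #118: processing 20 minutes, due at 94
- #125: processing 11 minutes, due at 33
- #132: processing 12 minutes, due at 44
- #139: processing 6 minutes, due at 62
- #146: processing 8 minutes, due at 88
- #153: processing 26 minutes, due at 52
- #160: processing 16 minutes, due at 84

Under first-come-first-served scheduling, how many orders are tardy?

FIFO (arrival order): #104 #111 #118 #125 #132 #139 #146 #153 #160.
#104: 0→25, due 30, tardiness 0
#111: 25→38, due 51, tardiness 0
#118: 38→58, due 94, tardiness 0
#125: 58→69, due 33, tardiness 36
#132: 69→81, due 44, tardiness 37
#139: 81→87, due 62, tardiness 25
#146: 87→95, due 88, tardiness 7
#153: 95→121, due 52, tardiness 69
#160: 121→137, due 84, tardiness 53
Late orders: 6.

6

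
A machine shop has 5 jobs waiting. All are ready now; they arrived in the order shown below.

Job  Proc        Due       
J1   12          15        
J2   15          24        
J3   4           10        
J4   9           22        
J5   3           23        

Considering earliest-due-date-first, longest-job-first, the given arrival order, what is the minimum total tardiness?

EDD (increasing due date): J3 J1 J4 J5 J2.
J3: 0→4, due 10, tardiness 0
J1: 4→16, due 15, tardiness 1
J4: 16→25, due 22, tardiness 3
J5: 25→28, due 23, tardiness 5
J2: 28→43, due 24, tardiness 19
Sum = 0+1+3+5+19 = 28.
LPT (decreasing processing time): J2 J1 J4 J3 J5.
J2: 0→15, due 24, tardiness 0
J1: 15→27, due 15, tardiness 12
J4: 27→36, due 22, tardiness 14
J3: 36→40, due 10, tardiness 30
J5: 40→43, due 23, tardiness 20
Sum = 0+12+14+30+20 = 76.
FIFO (arrival order): J1 J2 J3 J4 J5.
J1: 0→12, due 15, tardiness 0
J2: 12→27, due 24, tardiness 3
J3: 27→31, due 10, tardiness 21
J4: 31→40, due 22, tardiness 18
J5: 40→43, due 23, tardiness 20
Sum = 0+3+21+18+20 = 62.
EDD 28, LPT 76, FIFO 62 → minimum 28.

28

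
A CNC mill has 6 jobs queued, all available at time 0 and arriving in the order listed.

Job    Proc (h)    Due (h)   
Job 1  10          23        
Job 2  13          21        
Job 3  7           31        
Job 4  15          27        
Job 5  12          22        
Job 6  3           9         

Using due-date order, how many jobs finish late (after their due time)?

4

EDD (increasing due date): Job 6 Job 2 Job 5 Job 1 Job 4 Job 3.
Job 6: 0→3, due 9, tardiness 0
Job 2: 3→16, due 21, tardiness 0
Job 5: 16→28, due 22, tardiness 6
Job 1: 28→38, due 23, tardiness 15
Job 4: 38→53, due 27, tardiness 26
Job 3: 53→60, due 31, tardiness 29
Late jobs: 4.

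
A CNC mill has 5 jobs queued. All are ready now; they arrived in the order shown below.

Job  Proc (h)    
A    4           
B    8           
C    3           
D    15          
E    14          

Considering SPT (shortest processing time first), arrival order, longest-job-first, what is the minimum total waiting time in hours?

SPT (increasing processing time): C A B E D.
C: waits 0, runs 0→3
A: waits 3, runs 3→7
B: waits 7, runs 7→15
E: waits 15, runs 15→29
D: waits 29, runs 29→44
Sum = 0+3+7+15+29 = 54.
FIFO (arrival order): A B C D E.
A: waits 0, runs 0→4
B: waits 4, runs 4→12
C: waits 12, runs 12→15
D: waits 15, runs 15→30
E: waits 30, runs 30→44
Sum = 0+4+12+15+30 = 61.
LPT (decreasing processing time): D E B A C.
D: waits 0, runs 0→15
E: waits 15, runs 15→29
B: waits 29, runs 29→37
A: waits 37, runs 37→41
C: waits 41, runs 41→44
Sum = 0+15+29+37+41 = 122.
SPT 54, FIFO 61, LPT 122 → minimum 54.

54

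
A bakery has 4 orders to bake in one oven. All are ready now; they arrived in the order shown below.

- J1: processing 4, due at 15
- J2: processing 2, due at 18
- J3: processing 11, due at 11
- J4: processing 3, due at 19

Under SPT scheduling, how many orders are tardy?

1

SPT (increasing processing time): J2 J4 J1 J3.
J2: 0→2, due 18, tardiness 0
J4: 2→5, due 19, tardiness 0
J1: 5→9, due 15, tardiness 0
J3: 9→20, due 11, tardiness 9
Late orders: 1.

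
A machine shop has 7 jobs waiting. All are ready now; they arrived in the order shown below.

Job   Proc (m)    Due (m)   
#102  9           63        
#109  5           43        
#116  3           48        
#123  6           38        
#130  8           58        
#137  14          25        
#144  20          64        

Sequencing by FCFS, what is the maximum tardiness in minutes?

20

FIFO (arrival order): #102 #109 #116 #123 #130 #137 #144.
#102: 0→9, due 63, tardiness 0
#109: 9→14, due 43, tardiness 0
#116: 14→17, due 48, tardiness 0
#123: 17→23, due 38, tardiness 0
#130: 23→31, due 58, tardiness 0
#137: 31→45, due 25, tardiness 20
#144: 45→65, due 64, tardiness 1
Maximum = 20.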